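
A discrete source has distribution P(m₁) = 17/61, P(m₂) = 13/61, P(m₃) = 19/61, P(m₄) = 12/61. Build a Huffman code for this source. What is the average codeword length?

Repeatedly combine the two least-probable nodes; the expected code length is the sum of the merged weights.
merge 12/61 + 13/61 → 25/61
merge 17/61 + 19/61 → 36/61
merge 25/61 + 36/61 → 1
L = 25/61 + 36/61 + 1 = 2 bits/symbol.

2 bits/symbol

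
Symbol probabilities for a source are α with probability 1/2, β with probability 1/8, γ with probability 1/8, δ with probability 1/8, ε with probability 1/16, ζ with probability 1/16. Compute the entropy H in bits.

2.125 bits

Each probability is a power of 1/2, so log₂(1/p) is an integer.
H = Σ p·log₂(1/p) = 1/2·1 + 1/8·3 + 1/8·3 + 1/8·3 + 1/16·4 + 1/16·4 = 2.125 bits.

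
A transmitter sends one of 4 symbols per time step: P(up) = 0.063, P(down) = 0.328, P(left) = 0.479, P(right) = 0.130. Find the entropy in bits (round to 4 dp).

1.6701 bits

H = −Σ pᵢ log₂ pᵢ.
−0.063·log₂(0.063) = 0.2513
−0.328·log₂(0.328) = 0.5275
−0.479·log₂(0.479) = 0.5087
−0.130·log₂(0.130) = 0.3826
Sum ≈ 1.6701 → 1.6701 bits.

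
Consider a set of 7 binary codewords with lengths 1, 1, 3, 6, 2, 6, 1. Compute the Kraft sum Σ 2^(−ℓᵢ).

1.90625

With common denominator 2^6 = 64: Σ 2^(−ℓᵢ) = 32/64 + 32/64 + 8/64 + 1/64 + 16/64 + 1/64 + 32/64 = 122/64 = 1.90625.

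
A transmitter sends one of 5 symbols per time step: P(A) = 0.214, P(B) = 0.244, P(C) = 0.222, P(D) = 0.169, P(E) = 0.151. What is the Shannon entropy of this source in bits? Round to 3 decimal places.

H = −Σ pᵢ log₂ pᵢ.
−0.214·log₂(0.214) = 0.4760
−0.244·log₂(0.244) = 0.4966
−0.222·log₂(0.222) = 0.4820
−0.169·log₂(0.169) = 0.4335
−0.151·log₂(0.151) = 0.4118
Sum ≈ 2.2999 → 2.300 bits.

2.300 bits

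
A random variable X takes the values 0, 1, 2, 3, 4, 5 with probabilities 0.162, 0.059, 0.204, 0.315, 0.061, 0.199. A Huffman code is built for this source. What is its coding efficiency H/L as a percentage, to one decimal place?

Entropy H = −Σ p log₂ p ≈ 2.3688 bits.
Huffman merges: 59/1000+61/1000→3/25; 3/25+81/500→141/500; 199/1000+51/250→403/1000; 141/500+63/200→597/1000; 403/1000+597/1000→1. L = 1201/500 ≈ 2.4020.
Efficiency = H/L = 2.3688/2.4020 = 98.6%.

98.6%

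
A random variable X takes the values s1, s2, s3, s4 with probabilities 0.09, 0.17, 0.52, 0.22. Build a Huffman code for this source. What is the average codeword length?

1.74 bits/symbol

Repeatedly combine the two least-probable nodes; the expected code length is the sum of the merged weights.
merge 9/100 + 17/100 → 13/50
merge 11/50 + 13/50 → 12/25
merge 12/25 + 13/25 → 1
L = 13/50 + 12/25 + 1 = 87/50 = 1.74 bits/symbol.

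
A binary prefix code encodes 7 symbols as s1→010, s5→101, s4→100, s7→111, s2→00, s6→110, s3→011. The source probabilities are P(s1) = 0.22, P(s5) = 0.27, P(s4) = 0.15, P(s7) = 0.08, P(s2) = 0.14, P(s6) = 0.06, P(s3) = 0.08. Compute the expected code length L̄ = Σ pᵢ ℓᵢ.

2.86 bits/symbol

L̄ = Σ pᵢ·ℓᵢ = 0.22·3 + 0.27·3 + 0.15·3 + 0.08·3 + 0.14·2 + 0.06·3 + 0.08·3 = 2.86 bits/symbol.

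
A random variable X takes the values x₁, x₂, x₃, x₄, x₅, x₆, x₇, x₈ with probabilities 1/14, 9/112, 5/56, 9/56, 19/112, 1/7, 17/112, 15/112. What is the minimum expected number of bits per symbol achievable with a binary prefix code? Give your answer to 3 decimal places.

Repeatedly combine the two least-probable nodes; the expected code length is the sum of the merged weights.
merge 1/14 + 9/112 → 17/112
merge 5/56 + 15/112 → 25/112
merge 1/7 + 17/112 → 33/112
merge 17/112 + 9/56 → 5/16
merge 19/112 + 25/112 → 11/28
merge 33/112 + 5/16 → 17/28
merge 11/28 + 17/28 → 1
L = 17/112 + 25/112 + 33/112 + 5/16 + 11/28 + 17/28 + 1 = 167/56 ≈ 2.982 bits/symbol.

2.982 bits/symbol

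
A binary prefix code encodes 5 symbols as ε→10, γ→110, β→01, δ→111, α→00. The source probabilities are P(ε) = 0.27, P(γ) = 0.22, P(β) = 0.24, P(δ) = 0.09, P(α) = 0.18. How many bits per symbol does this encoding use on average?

L̄ = Σ pᵢ·ℓᵢ = 0.27·2 + 0.22·3 + 0.24·2 + 0.09·3 + 0.18·2 = 2.31 bits/symbol.

2.31 bits/symbol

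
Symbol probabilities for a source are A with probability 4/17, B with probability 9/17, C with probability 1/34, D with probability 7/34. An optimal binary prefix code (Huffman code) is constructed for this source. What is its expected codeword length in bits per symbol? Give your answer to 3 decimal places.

1.706 bits/symbol

Repeatedly combine the two least-probable nodes; the expected code length is the sum of the merged weights.
merge 1/34 + 7/34 → 4/17
merge 4/17 + 4/17 → 8/17
merge 8/17 + 9/17 → 1
L = 4/17 + 8/17 + 1 = 29/17 ≈ 1.706 bits/symbol.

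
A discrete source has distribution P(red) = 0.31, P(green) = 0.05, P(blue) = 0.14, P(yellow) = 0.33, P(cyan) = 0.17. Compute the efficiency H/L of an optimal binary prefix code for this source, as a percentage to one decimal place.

Entropy H = −Σ p log₂ p ≈ 2.0994 bits.
Huffman merges: 1/20+7/50→19/100; 17/100+19/100→9/25; 31/100+33/100→16/25; 9/25+16/25→1. L = 219/100 ≈ 2.1900.
Efficiency = H/L = 2.0994/2.1900 = 95.9%.

95.9%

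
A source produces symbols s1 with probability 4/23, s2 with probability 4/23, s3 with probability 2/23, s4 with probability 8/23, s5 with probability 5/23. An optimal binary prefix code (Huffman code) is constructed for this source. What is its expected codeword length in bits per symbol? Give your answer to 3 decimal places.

Repeatedly combine the two least-probable nodes; the expected code length is the sum of the merged weights.
merge 2/23 + 4/23 → 6/23
merge 4/23 + 5/23 → 9/23
merge 6/23 + 8/23 → 14/23
merge 9/23 + 14/23 → 1
L = 6/23 + 9/23 + 14/23 + 1 = 52/23 ≈ 2.261 bits/symbol.

2.261 bits/symbol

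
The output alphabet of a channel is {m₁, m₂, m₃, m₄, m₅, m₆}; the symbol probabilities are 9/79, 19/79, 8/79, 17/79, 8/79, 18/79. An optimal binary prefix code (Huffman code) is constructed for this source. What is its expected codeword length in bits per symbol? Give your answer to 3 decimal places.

2.519 bits/symbol

Repeatedly combine the two least-probable nodes; the expected code length is the sum of the merged weights.
merge 8/79 + 8/79 → 16/79
merge 9/79 + 16/79 → 25/79
merge 17/79 + 18/79 → 35/79
merge 19/79 + 25/79 → 44/79
merge 35/79 + 44/79 → 1
L = 16/79 + 25/79 + 35/79 + 44/79 + 1 = 199/79 ≈ 2.519 bits/symbol.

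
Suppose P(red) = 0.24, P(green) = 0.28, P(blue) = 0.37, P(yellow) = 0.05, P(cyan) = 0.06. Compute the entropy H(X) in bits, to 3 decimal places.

H = −Σ pᵢ log₂ pᵢ.
−0.24·log₂(0.24) = 0.4941
−0.28·log₂(0.28) = 0.5142
−0.37·log₂(0.37) = 0.5307
−0.05·log₂(0.05) = 0.2161
−0.06·log₂(0.06) = 0.2435
Sum ≈ 1.9987 → 1.999 bits.

1.999 bits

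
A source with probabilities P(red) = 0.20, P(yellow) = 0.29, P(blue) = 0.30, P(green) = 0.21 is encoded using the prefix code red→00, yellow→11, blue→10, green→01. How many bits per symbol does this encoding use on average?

L̄ = Σ pᵢ·ℓᵢ = 0.20·2 + 0.29·2 + 0.30·2 + 0.21·2 = 2 bits/symbol.

2 bits/symbol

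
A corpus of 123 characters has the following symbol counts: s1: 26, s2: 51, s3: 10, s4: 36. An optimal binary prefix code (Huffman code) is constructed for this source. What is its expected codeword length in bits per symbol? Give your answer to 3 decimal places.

1.878 bits/symbol

Probabilities are the counts divided by 123.
Repeatedly combine the two least-probable nodes; the expected code length is the sum of the merged weights.
merge 10/123 + 26/123 → 12/41
merge 12/41 + 12/41 → 24/41
merge 17/41 + 24/41 → 1
L = 12/41 + 24/41 + 1 = 77/41 ≈ 1.878 bits/symbol.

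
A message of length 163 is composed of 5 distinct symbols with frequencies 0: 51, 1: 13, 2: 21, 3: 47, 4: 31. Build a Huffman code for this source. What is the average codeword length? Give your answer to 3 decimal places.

2.209 bits/symbol

Probabilities are the counts divided by 163.
Repeatedly combine the two least-probable nodes; the expected code length is the sum of the merged weights.
merge 13/163 + 21/163 → 34/163
merge 31/163 + 34/163 → 65/163
merge 47/163 + 51/163 → 98/163
merge 65/163 + 98/163 → 1
L = 34/163 + 65/163 + 98/163 + 1 = 360/163 ≈ 2.209 bits/symbol.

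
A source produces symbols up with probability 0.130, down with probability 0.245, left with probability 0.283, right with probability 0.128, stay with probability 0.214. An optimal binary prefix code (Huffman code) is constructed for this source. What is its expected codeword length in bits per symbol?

2.258 bits/symbol

Repeatedly combine the two least-probable nodes; the expected code length is the sum of the merged weights.
merge 16/125 + 13/100 → 129/500
merge 107/500 + 49/200 → 459/1000
merge 129/500 + 283/1000 → 541/1000
merge 459/1000 + 541/1000 → 1
L = 129/500 + 459/1000 + 541/1000 + 1 = 1129/500 = 2.258 bits/symbol.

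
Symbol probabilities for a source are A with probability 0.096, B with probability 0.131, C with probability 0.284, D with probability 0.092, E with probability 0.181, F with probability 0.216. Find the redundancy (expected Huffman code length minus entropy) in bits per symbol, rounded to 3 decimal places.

0.035 bits

Entropy H = −Σ p log₂ p ≈ 2.4650 bits.
Huffman merges: 23/250+12/125→47/250; 131/1000+181/1000→39/125; 47/250+27/125→101/250; 71/250+39/125→149/250; 101/250+149/250→1. L = 5/2 ≈ 2.5000.
L − H = 2.5000 − 2.4650 = 0.035 bits.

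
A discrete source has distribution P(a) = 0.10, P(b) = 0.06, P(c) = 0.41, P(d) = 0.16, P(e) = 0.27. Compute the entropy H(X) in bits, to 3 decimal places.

H = −Σ pᵢ log₂ pᵢ.
−0.10·log₂(0.10) = 0.3322
−0.06·log₂(0.06) = 0.2435
−0.41·log₂(0.41) = 0.5274
−0.16·log₂(0.16) = 0.4230
−0.27·log₂(0.27) = 0.5100
Sum ≈ 2.0361 → 2.036 bits.

2.036 bits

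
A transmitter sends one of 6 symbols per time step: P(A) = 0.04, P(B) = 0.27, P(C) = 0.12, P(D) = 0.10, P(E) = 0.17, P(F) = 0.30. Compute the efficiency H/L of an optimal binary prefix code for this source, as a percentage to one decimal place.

Entropy H = −Σ p log₂ p ≈ 2.3507 bits.
Huffman merges: 1/25+1/10→7/50; 3/25+7/50→13/50; 17/100+13/50→43/100; 27/100+3/10→57/100; 43/100+57/100→1. L = 12/5 ≈ 2.4000.
Efficiency = H/L = 2.3507/2.4000 = 97.9%.

97.9%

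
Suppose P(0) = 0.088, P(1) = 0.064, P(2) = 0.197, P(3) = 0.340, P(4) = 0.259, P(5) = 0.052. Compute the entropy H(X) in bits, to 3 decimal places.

H = −Σ pᵢ log₂ pᵢ.
−0.088·log₂(0.088) = 0.3086
−0.064·log₂(0.064) = 0.2538
−0.197·log₂(0.197) = 0.4617
−0.340·log₂(0.340) = 0.5292
−0.259·log₂(0.259) = 0.5048
−0.052·log₂(0.052) = 0.2218
Sum ≈ 2.2798 → 2.280 bits.

2.280 bits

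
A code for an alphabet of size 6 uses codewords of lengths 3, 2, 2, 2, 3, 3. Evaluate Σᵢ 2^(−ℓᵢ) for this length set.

With common denominator 2^3 = 8: Σ 2^(−ℓᵢ) = 1/8 + 2/8 + 2/8 + 2/8 + 1/8 + 1/8 = 9/8 = 1.125.

1.125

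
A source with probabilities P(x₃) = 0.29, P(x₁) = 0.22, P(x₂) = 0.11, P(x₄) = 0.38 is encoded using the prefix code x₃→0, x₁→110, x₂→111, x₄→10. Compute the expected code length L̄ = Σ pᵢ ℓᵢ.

L̄ = Σ pᵢ·ℓᵢ = 0.29·1 + 0.22·3 + 0.11·3 + 0.38·2 = 2.04 bits/symbol.

2.04 bits/symbol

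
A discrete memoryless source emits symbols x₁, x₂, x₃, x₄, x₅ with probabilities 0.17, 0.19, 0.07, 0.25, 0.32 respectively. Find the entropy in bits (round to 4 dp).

2.1844 bits

H = −Σ pᵢ log₂ pᵢ.
−0.17·log₂(0.17) = 0.4346
−0.19·log₂(0.19) = 0.4552
−0.07·log₂(0.07) = 0.2686
−0.25·log₂(0.25) = 0.5000
−0.32·log₂(0.32) = 0.5260
Sum ≈ 2.1844 → 2.1844 bits.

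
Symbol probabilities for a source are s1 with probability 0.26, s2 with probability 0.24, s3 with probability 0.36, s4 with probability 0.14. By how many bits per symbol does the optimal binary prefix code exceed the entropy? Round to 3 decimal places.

0.073 bits

Entropy H = −Σ p log₂ p ≈ 1.9271 bits.
Huffman merges: 7/50+6/25→19/50; 13/50+9/25→31/50; 19/50+31/50→1. L = 2 ≈ 2.0000.
L − H = 2.0000 − 1.9271 = 0.073 bits.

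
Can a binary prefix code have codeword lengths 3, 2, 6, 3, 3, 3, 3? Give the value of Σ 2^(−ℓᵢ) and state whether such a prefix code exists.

With common denominator 2^6 = 64: Σ 2^(−ℓᵢ) = 8/64 + 16/64 + 1/64 + 8/64 + 8/64 + 8/64 + 8/64 = 57/64 = 0.890625.
Kraft's inequality requires Σ ≤ 1; here Σ = 0.890625 ≤ 1, so such a prefix code exists.

0.890625; yes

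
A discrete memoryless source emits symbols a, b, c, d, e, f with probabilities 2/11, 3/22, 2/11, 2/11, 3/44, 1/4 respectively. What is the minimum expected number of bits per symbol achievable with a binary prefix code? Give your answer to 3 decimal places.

Repeatedly combine the two least-probable nodes; the expected code length is the sum of the merged weights.
merge 3/44 + 3/22 → 9/44
merge 2/11 + 2/11 → 4/11
merge 2/11 + 9/44 → 17/44
merge 1/4 + 4/11 → 27/44
merge 17/44 + 27/44 → 1
L = 9/44 + 4/11 + 17/44 + 27/44 + 1 = 113/44 ≈ 2.568 bits/symbol.

2.568 bits/symbol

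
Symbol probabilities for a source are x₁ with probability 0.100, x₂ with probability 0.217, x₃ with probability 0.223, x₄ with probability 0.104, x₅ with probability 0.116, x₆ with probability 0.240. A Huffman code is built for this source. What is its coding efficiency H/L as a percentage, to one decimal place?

Entropy H = −Σ p log₂ p ≈ 2.4875 bits.
Huffman merges: 1/10+13/125→51/250; 29/250+51/250→8/25; 217/1000+223/1000→11/25; 6/25+8/25→14/25; 11/25+14/25→1. L = 631/250 ≈ 2.5240.
Efficiency = H/L = 2.4875/2.5240 = 98.6%.

98.6%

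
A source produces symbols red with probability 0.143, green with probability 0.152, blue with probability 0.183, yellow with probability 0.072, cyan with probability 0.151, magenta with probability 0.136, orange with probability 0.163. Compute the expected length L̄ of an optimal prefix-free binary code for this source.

Repeatedly combine the two least-probable nodes; the expected code length is the sum of the merged weights.
merge 9/125 + 17/125 → 26/125
merge 143/1000 + 151/1000 → 147/500
merge 19/125 + 163/1000 → 63/200
merge 183/1000 + 26/125 → 391/1000
merge 147/500 + 63/200 → 609/1000
merge 391/1000 + 609/1000 → 1
L = 26/125 + 147/500 + 63/200 + 391/1000 + 609/1000 + 1 = 2817/1000 = 2.817 bits/symbol.

2.817 bits/symbol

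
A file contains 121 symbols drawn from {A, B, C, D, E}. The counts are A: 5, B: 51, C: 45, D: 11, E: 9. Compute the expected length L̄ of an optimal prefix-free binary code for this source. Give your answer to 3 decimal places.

Probabilities are the counts divided by 121.
Repeatedly combine the two least-probable nodes; the expected code length is the sum of the merged weights.
merge 5/121 + 9/121 → 14/121
merge 1/11 + 14/121 → 25/121
merge 25/121 + 45/121 → 70/121
merge 51/121 + 70/121 → 1
L = 14/121 + 25/121 + 70/121 + 1 = 230/121 ≈ 1.901 bits/symbol.

1.901 bits/symbol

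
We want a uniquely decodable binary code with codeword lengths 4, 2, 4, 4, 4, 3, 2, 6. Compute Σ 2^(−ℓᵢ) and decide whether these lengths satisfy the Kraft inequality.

With common denominator 2^6 = 64: Σ 2^(−ℓᵢ) = 4/64 + 16/64 + 4/64 + 4/64 + 4/64 + 8/64 + 16/64 + 1/64 = 57/64 = 0.890625.
Kraft's inequality requires Σ ≤ 1; here Σ = 0.890625 ≤ 1, so such a prefix code exists.

0.890625; yes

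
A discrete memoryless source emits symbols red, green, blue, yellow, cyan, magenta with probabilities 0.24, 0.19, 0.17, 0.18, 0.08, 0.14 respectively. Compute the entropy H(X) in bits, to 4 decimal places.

2.5179 bits

H = −Σ pᵢ log₂ pᵢ.
−0.24·log₂(0.24) = 0.4941
−0.19·log₂(0.19) = 0.4552
−0.17·log₂(0.17) = 0.4346
−0.18·log₂(0.18) = 0.4453
−0.08·log₂(0.08) = 0.2915
−0.14·log₂(0.14) = 0.3971
Sum ≈ 2.5179 → 2.5179 bits.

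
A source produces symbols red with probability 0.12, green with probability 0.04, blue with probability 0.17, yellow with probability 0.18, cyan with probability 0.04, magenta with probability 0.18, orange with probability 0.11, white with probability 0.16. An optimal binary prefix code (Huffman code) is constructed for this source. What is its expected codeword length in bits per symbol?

2.9 bits/symbol

Repeatedly combine the two least-probable nodes; the expected code length is the sum of the merged weights.
merge 1/25 + 1/25 → 2/25
merge 2/25 + 11/100 → 19/100
merge 3/25 + 4/25 → 7/25
merge 17/100 + 9/50 → 7/20
merge 9/50 + 19/100 → 37/100
merge 7/25 + 7/20 → 63/100
merge 37/100 + 63/100 → 1
L = 2/25 + 19/100 + 7/25 + 7/20 + 37/100 + 63/100 + 1 = 29/10 = 2.9 bits/symbol.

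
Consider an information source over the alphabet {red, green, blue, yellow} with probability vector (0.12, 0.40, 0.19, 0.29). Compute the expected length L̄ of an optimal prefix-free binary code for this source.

1.91 bits/symbol

Repeatedly combine the two least-probable nodes; the expected code length is the sum of the merged weights.
merge 3/25 + 19/100 → 31/100
merge 29/100 + 31/100 → 3/5
merge 2/5 + 3/5 → 1
L = 31/100 + 3/5 + 1 = 191/100 = 1.91 bits/symbol.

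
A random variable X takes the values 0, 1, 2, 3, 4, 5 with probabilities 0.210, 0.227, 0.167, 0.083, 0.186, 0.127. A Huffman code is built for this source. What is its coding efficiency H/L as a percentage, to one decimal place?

Entropy H = −Σ p log₂ p ≈ 2.5171 bits.
Huffman merges: 83/1000+127/1000→21/100; 167/1000+93/500→353/1000; 21/100+21/100→21/50; 227/1000+353/1000→29/50; 21/50+29/50→1. L = 2563/1000 ≈ 2.5630.
Efficiency = H/L = 2.5171/2.5630 = 98.2%.

98.2%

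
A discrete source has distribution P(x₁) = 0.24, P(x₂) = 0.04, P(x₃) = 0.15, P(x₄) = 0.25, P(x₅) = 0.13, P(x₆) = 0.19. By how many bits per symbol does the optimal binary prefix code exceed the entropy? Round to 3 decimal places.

0.062 bits

Entropy H = −Σ p log₂ p ≈ 2.4283 bits.
Huffman merges: 1/25+13/100→17/100; 3/20+17/100→8/25; 19/100+6/25→43/100; 1/4+8/25→57/100; 43/100+57/100→1. L = 249/100 ≈ 2.4900.
L − H = 2.4900 − 2.4283 = 0.062 bits.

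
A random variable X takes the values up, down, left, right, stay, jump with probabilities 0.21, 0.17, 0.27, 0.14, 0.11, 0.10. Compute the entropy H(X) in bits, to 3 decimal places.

2.497 bits

H = −Σ pᵢ log₂ pᵢ.
−0.21·log₂(0.21) = 0.4728
−0.17·log₂(0.17) = 0.4346
−0.27·log₂(0.27) = 0.5100
−0.14·log₂(0.14) = 0.3971
−0.11·log₂(0.11) = 0.3503
−0.10·log₂(0.10) = 0.3322
Sum ≈ 2.4970 → 2.497 bits.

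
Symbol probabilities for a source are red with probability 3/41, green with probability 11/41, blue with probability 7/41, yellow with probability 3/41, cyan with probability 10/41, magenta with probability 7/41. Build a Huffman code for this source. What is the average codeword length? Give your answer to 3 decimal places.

2.463 bits/symbol

Repeatedly combine the two least-probable nodes; the expected code length is the sum of the merged weights.
merge 3/41 + 3/41 → 6/41
merge 6/41 + 7/41 → 13/41
merge 7/41 + 10/41 → 17/41
merge 11/41 + 13/41 → 24/41
merge 17/41 + 24/41 → 1
L = 6/41 + 13/41 + 17/41 + 24/41 + 1 = 101/41 ≈ 2.463 bits/symbol.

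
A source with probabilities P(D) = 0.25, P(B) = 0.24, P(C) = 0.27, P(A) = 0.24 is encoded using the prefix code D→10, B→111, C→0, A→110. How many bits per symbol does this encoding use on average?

2.21 bits/symbol

L̄ = Σ pᵢ·ℓᵢ = 0.25·2 + 0.24·3 + 0.27·1 + 0.24·3 = 2.21 bits/symbol.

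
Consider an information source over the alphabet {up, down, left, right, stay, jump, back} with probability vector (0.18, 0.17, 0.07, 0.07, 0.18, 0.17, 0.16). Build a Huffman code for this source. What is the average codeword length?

Repeatedly combine the two least-probable nodes; the expected code length is the sum of the merged weights.
merge 7/100 + 7/100 → 7/50
merge 7/50 + 4/25 → 3/10
merge 17/100 + 17/100 → 17/50
merge 9/50 + 9/50 → 9/25
merge 3/10 + 17/50 → 16/25
merge 9/25 + 16/25 → 1
L = 7/50 + 3/10 + 17/50 + 9/25 + 16/25 + 1 = 139/50 = 2.78 bits/symbol.

2.78 bits/symbol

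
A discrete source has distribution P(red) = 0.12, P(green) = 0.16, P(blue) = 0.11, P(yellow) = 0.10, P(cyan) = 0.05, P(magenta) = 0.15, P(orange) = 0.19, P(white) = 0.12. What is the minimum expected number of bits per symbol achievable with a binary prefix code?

2.96 bits/symbol

Repeatedly combine the two least-probable nodes; the expected code length is the sum of the merged weights.
merge 1/20 + 1/10 → 3/20
merge 11/100 + 3/25 → 23/100
merge 3/25 + 3/20 → 27/100
merge 3/20 + 4/25 → 31/100
merge 19/100 + 23/100 → 21/50
merge 27/100 + 31/100 → 29/50
merge 21/50 + 29/50 → 1
L = 3/20 + 23/100 + 27/100 + 31/100 + 21/50 + 29/50 + 1 = 74/25 = 2.96 bits/symbol.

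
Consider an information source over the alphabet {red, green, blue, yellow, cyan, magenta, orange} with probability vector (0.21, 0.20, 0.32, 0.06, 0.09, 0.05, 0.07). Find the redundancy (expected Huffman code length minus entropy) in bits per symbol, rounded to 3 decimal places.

Entropy H = −Σ p log₂ p ≈ 2.5041 bits.
Huffman merges: 1/20+3/50→11/100; 7/100+9/100→4/25; 11/100+4/25→27/100; 1/5+21/100→41/100; 27/100+8/25→59/100; 41/100+59/100→1. L = 127/50 ≈ 2.5400.
L − H = 2.5400 − 2.5041 = 0.036 bits.

0.036 bits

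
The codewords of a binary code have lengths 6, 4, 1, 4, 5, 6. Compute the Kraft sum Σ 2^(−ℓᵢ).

0.6875

With common denominator 2^6 = 64: Σ 2^(−ℓᵢ) = 1/64 + 4/64 + 32/64 + 4/64 + 2/64 + 1/64 = 44/64 = 0.6875.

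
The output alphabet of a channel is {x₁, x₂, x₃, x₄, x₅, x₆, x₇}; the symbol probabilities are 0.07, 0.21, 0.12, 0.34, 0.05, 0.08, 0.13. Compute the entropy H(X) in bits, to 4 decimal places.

H = −Σ pᵢ log₂ pᵢ.
−0.07·log₂(0.07) = 0.2686
−0.21·log₂(0.21) = 0.4728
−0.12·log₂(0.12) = 0.3671
−0.34·log₂(0.34) = 0.5292
−0.05·log₂(0.05) = 0.2161
−0.08·log₂(0.08) = 0.2915
−0.13·log₂(0.13) = 0.3826
Sum ≈ 2.5279 → 2.5279 bits.

2.5279 bits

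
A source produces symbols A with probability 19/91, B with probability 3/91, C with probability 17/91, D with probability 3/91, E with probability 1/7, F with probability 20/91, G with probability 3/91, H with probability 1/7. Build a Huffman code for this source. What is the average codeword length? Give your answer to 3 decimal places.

Repeatedly combine the two least-probable nodes; the expected code length is the sum of the merged weights.
merge 3/91 + 3/91 → 6/91
merge 3/91 + 6/91 → 9/91
merge 9/91 + 1/7 → 22/91
merge 1/7 + 17/91 → 30/91
merge 19/91 + 20/91 → 3/7
merge 22/91 + 30/91 → 4/7
merge 3/7 + 4/7 → 1
L = 6/91 + 9/91 + 22/91 + 30/91 + 3/7 + 4/7 + 1 = 249/91 ≈ 2.736 bits/symbol.

2.736 bits/symbol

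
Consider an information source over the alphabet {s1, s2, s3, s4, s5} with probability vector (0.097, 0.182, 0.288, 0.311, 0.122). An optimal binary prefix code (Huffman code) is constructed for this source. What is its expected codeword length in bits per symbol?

2.219 bits/symbol

Repeatedly combine the two least-probable nodes; the expected code length is the sum of the merged weights.
merge 97/1000 + 61/500 → 219/1000
merge 91/500 + 219/1000 → 401/1000
merge 36/125 + 311/1000 → 599/1000
merge 401/1000 + 599/1000 → 1
L = 219/1000 + 401/1000 + 599/1000 + 1 = 2219/1000 = 2.219 bits/symbol.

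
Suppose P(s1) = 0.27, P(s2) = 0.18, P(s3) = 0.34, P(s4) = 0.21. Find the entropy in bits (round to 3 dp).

1.957 bits

H = −Σ pᵢ log₂ pᵢ.
−0.27·log₂(0.27) = 0.5100
−0.18·log₂(0.18) = 0.4453
−0.34·log₂(0.34) = 0.5292
−0.21·log₂(0.21) = 0.4728
Sum ≈ 1.9573 → 1.957 bits.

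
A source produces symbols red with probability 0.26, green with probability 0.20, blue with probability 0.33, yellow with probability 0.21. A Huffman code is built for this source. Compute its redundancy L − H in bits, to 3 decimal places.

Entropy H = −Σ p log₂ p ≈ 1.9703 bits.
Huffman merges: 1/5+21/100→41/100; 13/50+33/100→59/100; 41/100+59/100→1. L = 2 ≈ 2.0000.
L − H = 2.0000 − 1.9703 = 0.030 bits.

0.030 bits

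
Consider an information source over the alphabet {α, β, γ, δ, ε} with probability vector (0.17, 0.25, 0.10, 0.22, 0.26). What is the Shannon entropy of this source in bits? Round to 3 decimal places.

2.253 bits

H = −Σ pᵢ log₂ pᵢ.
−0.17·log₂(0.17) = 0.4346
−0.25·log₂(0.25) = 0.5000
−0.10·log₂(0.10) = 0.3322
−0.22·log₂(0.22) = 0.4806
−0.26·log₂(0.26) = 0.5053
Sum ≈ 2.2526 → 2.253 bits.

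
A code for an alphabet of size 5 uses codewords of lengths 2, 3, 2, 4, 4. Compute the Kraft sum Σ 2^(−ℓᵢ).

0.75

With common denominator 2^4 = 16: Σ 2^(−ℓᵢ) = 4/16 + 2/16 + 4/16 + 1/16 + 1/16 = 12/16 = 0.75.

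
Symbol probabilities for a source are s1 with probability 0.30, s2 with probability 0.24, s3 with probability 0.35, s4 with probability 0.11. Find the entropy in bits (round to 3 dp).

1.896 bits

H = −Σ pᵢ log₂ pᵢ.
−0.30·log₂(0.30) = 0.5211
−0.24·log₂(0.24) = 0.4941
−0.35·log₂(0.35) = 0.5301
−0.11·log₂(0.11) = 0.3503
Sum ≈ 1.8956 → 1.896 bits.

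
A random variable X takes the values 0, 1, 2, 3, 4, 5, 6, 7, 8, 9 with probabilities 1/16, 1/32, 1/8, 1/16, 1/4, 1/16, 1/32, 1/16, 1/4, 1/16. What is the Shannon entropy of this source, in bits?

Each probability is a power of 1/2, so log₂(1/p) is an integer.
H = Σ p·log₂(1/p) = 1/16·4 + 1/32·5 + 1/8·3 + 1/16·4 + 1/4·2 + 1/16·4 + 1/32·5 + 1/16·4 + 1/4·2 + 1/16·4 = 2.9375 bits.

2.9375 bits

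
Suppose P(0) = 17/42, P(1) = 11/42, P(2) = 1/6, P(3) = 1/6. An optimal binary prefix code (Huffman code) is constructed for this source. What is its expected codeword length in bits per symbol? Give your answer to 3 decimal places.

1.929 bits/symbol

Repeatedly combine the two least-probable nodes; the expected code length is the sum of the merged weights.
merge 1/6 + 1/6 → 1/3
merge 11/42 + 1/3 → 25/42
merge 17/42 + 25/42 → 1
L = 1/3 + 25/42 + 1 = 27/14 ≈ 1.929 bits/symbol.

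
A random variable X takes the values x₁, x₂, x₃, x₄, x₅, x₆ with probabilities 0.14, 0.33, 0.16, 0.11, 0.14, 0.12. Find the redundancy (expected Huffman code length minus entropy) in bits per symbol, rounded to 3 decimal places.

Entropy H = −Σ p log₂ p ≈ 2.4624 bits.
Huffman merges: 11/100+3/25→23/100; 7/50+7/50→7/25; 4/25+23/100→39/100; 7/25+33/100→61/100; 39/100+61/100→1. L = 251/100 ≈ 2.5100.
L − H = 2.5100 − 2.4624 = 0.048 bits.

0.048 bits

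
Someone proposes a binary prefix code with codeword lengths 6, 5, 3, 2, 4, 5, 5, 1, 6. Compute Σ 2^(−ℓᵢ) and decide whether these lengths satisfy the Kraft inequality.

1.0625; no

With common denominator 2^6 = 64: Σ 2^(−ℓᵢ) = 1/64 + 2/64 + 8/64 + 16/64 + 4/64 + 2/64 + 2/64 + 32/64 + 1/64 = 68/64 = 1.0625.
Kraft's inequality requires Σ ≤ 1; here Σ = 1.0625 > 1, so no such prefix code exists.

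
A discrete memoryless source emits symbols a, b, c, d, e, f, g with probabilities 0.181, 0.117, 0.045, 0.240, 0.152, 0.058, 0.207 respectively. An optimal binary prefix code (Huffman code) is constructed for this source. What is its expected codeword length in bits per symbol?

Repeatedly combine the two least-probable nodes; the expected code length is the sum of the merged weights.
merge 9/200 + 29/500 → 103/1000
merge 103/1000 + 117/1000 → 11/50
merge 19/125 + 181/1000 → 333/1000
merge 207/1000 + 11/50 → 427/1000
merge 6/25 + 333/1000 → 573/1000
merge 427/1000 + 573/1000 → 1
L = 103/1000 + 11/50 + 333/1000 + 427/1000 + 573/1000 + 1 = 332/125 = 2.656 bits/symbol.

2.656 bits/symbol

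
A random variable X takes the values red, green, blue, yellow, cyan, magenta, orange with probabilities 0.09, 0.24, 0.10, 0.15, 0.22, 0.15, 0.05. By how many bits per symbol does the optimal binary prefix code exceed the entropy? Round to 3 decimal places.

0.023 bits

Entropy H = −Σ p log₂ p ≈ 2.6567 bits.
Huffman merges: 1/20+9/100→7/50; 1/10+7/50→6/25; 3/20+3/20→3/10; 11/50+6/25→23/50; 6/25+3/10→27/50; 23/50+27/50→1. L = 67/25 ≈ 2.6800.
L − H = 2.6800 − 2.6567 = 0.023 bits.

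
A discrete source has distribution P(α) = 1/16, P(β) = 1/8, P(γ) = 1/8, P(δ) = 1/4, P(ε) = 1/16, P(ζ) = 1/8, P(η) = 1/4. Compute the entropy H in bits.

Each probability is a power of 1/2, so log₂(1/p) is an integer.
H = Σ p·log₂(1/p) = 1/16·4 + 1/8·3 + 1/8·3 + 1/4·2 + 1/16·4 + 1/8·3 + 1/4·2 = 2.625 bits.

2.625 bits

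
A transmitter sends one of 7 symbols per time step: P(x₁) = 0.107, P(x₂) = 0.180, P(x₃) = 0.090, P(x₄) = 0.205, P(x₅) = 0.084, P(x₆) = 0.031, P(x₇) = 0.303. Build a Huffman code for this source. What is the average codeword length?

Repeatedly combine the two least-probable nodes; the expected code length is the sum of the merged weights.
merge 31/1000 + 21/250 → 23/200
merge 9/100 + 107/1000 → 197/1000
merge 23/200 + 9/50 → 59/200
merge 197/1000 + 41/200 → 201/500
merge 59/200 + 303/1000 → 299/500
merge 201/500 + 299/500 → 1
L = 23/200 + 197/1000 + 59/200 + 201/500 + 299/500 + 1 = 2607/1000 = 2.607 bits/symbol.

2.607 bits/symbol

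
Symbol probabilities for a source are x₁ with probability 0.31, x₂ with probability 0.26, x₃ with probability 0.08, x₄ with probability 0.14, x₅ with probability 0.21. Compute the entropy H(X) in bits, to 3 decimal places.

H = −Σ pᵢ log₂ pᵢ.
−0.31·log₂(0.31) = 0.5238
−0.26·log₂(0.26) = 0.5053
−0.08·log₂(0.08) = 0.2915
−0.14·log₂(0.14) = 0.3971
−0.21·log₂(0.21) = 0.4728
Sum ≈ 2.1905 → 2.191 bits.

2.191 bits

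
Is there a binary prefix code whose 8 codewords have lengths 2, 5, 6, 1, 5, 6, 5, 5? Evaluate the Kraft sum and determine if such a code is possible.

0.90625; yes

With common denominator 2^6 = 64: Σ 2^(−ℓᵢ) = 16/64 + 2/64 + 1/64 + 32/64 + 2/64 + 1/64 + 2/64 + 2/64 = 58/64 = 0.90625.
Kraft's inequality requires Σ ≤ 1; here Σ = 0.90625 ≤ 1, so such a prefix code exists.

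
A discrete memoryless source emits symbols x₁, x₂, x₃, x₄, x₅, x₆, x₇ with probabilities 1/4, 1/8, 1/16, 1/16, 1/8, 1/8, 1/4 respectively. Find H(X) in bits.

2.625 bits

Each probability is a power of 1/2, so log₂(1/p) is an integer.
H = Σ p·log₂(1/p) = 1/4·2 + 1/8·3 + 1/16·4 + 1/16·4 + 1/8·3 + 1/8·3 + 1/4·2 = 2.625 bits.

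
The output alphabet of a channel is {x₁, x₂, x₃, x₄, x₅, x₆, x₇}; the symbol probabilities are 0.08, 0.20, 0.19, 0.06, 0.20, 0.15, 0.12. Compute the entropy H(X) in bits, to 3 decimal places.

H = −Σ pᵢ log₂ pᵢ.
−0.08·log₂(0.08) = 0.2915
−0.20·log₂(0.20) = 0.4644
−0.19·log₂(0.19) = 0.4552
−0.06·log₂(0.06) = 0.2435
−0.20·log₂(0.20) = 0.4644
−0.15·log₂(0.15) = 0.4105
−0.12·log₂(0.12) = 0.3671
Sum ≈ 2.6967 → 2.697 bits.

2.697 bits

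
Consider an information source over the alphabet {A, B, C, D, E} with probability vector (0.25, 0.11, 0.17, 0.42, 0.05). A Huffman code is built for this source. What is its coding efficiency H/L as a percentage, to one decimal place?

97.9%

Entropy H = −Σ p log₂ p ≈ 2.0266 bits.
Huffman merges: 1/20+11/100→4/25; 4/25+17/100→33/100; 1/4+33/100→29/50; 21/50+29/50→1. L = 207/100 ≈ 2.0700.
Efficiency = H/L = 2.0266/2.0700 = 97.9%.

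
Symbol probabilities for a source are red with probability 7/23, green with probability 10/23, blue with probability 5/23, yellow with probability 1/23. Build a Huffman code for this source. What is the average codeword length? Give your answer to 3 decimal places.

Repeatedly combine the two least-probable nodes; the expected code length is the sum of the merged weights.
merge 1/23 + 5/23 → 6/23
merge 6/23 + 7/23 → 13/23
merge 10/23 + 13/23 → 1
L = 6/23 + 13/23 + 1 = 42/23 ≈ 1.826 bits/symbol.

1.826 bits/symbol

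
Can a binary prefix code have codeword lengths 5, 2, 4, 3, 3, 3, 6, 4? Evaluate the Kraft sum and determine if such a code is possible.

With common denominator 2^6 = 64: Σ 2^(−ℓᵢ) = 2/64 + 16/64 + 4/64 + 8/64 + 8/64 + 8/64 + 1/64 + 4/64 = 51/64 = 0.796875.
Kraft's inequality requires Σ ≤ 1; here Σ = 0.796875 ≤ 1, so such a prefix code exists.

0.796875; yes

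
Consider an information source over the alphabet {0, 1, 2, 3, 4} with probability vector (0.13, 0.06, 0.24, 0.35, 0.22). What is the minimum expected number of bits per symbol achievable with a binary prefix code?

2.19 bits/symbol

Repeatedly combine the two least-probable nodes; the expected code length is the sum of the merged weights.
merge 3/50 + 13/100 → 19/100
merge 19/100 + 11/50 → 41/100
merge 6/25 + 7/20 → 59/100
merge 41/100 + 59/100 → 1
L = 19/100 + 41/100 + 59/100 + 1 = 219/100 = 2.19 bits/symbol.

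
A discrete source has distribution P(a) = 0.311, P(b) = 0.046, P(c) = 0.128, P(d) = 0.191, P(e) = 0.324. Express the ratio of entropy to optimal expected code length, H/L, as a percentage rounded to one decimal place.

Entropy H = −Σ p log₂ p ≈ 2.0910 bits.
Huffman merges: 23/500+16/125→87/500; 87/500+191/1000→73/200; 311/1000+81/250→127/200; 73/200+127/200→1. L = 1087/500 ≈ 2.1740.
Efficiency = H/L = 2.0910/2.1740 = 96.2%.

96.2%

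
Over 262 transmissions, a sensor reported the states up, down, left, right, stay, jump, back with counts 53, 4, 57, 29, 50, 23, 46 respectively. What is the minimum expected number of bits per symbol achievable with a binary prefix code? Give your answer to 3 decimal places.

2.683 bits/symbol

Probabilities are the counts divided by 262.
Repeatedly combine the two least-probable nodes; the expected code length is the sum of the merged weights.
merge 2/131 + 23/262 → 27/262
merge 27/262 + 29/262 → 28/131
merge 23/131 + 25/131 → 48/131
merge 53/262 + 28/131 → 109/262
merge 57/262 + 48/131 → 153/262
merge 109/262 + 153/262 → 1
L = 27/262 + 28/131 + 48/131 + 109/262 + 153/262 + 1 = 703/262 ≈ 2.683 bits/symbol.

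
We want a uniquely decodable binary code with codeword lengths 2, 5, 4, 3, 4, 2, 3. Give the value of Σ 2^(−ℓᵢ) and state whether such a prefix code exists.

0.90625; yes

With common denominator 2^5 = 32: Σ 2^(−ℓᵢ) = 8/32 + 1/32 + 2/32 + 4/32 + 2/32 + 8/32 + 4/32 = 29/32 = 0.90625.
Kraft's inequality requires Σ ≤ 1; here Σ = 0.90625 ≤ 1, so such a prefix code exists.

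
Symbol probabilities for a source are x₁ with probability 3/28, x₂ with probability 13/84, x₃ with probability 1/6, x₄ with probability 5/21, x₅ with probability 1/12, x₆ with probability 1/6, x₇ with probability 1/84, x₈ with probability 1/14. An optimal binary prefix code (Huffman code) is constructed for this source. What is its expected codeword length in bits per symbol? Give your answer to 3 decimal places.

Repeatedly combine the two least-probable nodes; the expected code length is the sum of the merged weights.
merge 1/84 + 1/14 → 1/12
merge 1/12 + 1/12 → 1/6
merge 3/28 + 13/84 → 11/42
merge 1/6 + 1/6 → 1/3
merge 1/6 + 5/21 → 17/42
merge 11/42 + 1/3 → 25/42
merge 17/42 + 25/42 → 1
L = 1/12 + 1/6 + 11/42 + 1/3 + 17/42 + 25/42 + 1 = 239/84 ≈ 2.845 bits/symbol.

2.845 bits/symbol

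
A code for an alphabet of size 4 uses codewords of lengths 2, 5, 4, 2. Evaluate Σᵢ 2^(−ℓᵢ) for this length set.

0.59375

With common denominator 2^5 = 32: Σ 2^(−ℓᵢ) = 8/32 + 1/32 + 2/32 + 8/32 = 19/32 = 0.59375.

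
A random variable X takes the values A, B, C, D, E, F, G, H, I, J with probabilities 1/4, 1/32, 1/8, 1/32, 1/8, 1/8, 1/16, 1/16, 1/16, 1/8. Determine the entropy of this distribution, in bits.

Each probability is a power of 1/2, so log₂(1/p) is an integer.
H = Σ p·log₂(1/p) = 1/4·2 + 1/32·5 + 1/8·3 + 1/32·5 + 1/8·3 + 1/8·3 + 1/16·4 + 1/16·4 + 1/16·4 + 1/8·3 = 3.0625 bits.

3.0625 bits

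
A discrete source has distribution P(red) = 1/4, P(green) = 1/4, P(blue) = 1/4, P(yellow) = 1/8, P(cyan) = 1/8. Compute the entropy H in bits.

Each probability is a power of 1/2, so log₂(1/p) is an integer.
H = Σ p·log₂(1/p) = 1/4·2 + 1/4·2 + 1/4·2 + 1/8·3 + 1/8·3 = 2.25 bits.

2.25 bits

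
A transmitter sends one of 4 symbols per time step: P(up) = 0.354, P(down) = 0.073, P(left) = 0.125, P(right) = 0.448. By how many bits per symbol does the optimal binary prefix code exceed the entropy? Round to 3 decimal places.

Entropy H = −Σ p log₂ p ≈ 1.7000 bits.
Huffman merges: 73/1000+1/8→99/500; 99/500+177/500→69/125; 56/125+69/125→1. L = 7/4 ≈ 1.7500.
L − H = 1.7500 − 1.7000 = 0.050 bits.

0.050 bits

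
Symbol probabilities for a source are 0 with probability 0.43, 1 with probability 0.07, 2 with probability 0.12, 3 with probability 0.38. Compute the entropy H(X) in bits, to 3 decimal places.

1.690 bits

H = −Σ pᵢ log₂ pᵢ.
−0.43·log₂(0.43) = 0.5236
−0.07·log₂(0.07) = 0.2686
−0.12·log₂(0.12) = 0.3671
−0.38·log₂(0.38) = 0.5305
Sum ≈ 1.6896 → 1.690 bits.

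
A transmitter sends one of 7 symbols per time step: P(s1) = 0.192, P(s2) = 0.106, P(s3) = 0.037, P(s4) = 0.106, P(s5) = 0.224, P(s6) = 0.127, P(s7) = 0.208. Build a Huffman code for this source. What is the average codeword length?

2.711 bits/symbol

Repeatedly combine the two least-probable nodes; the expected code length is the sum of the merged weights.
merge 37/1000 + 53/500 → 143/1000
merge 53/500 + 127/1000 → 233/1000
merge 143/1000 + 24/125 → 67/200
merge 26/125 + 28/125 → 54/125
merge 233/1000 + 67/200 → 71/125
merge 54/125 + 71/125 → 1
L = 143/1000 + 233/1000 + 67/200 + 54/125 + 71/125 + 1 = 2711/1000 = 2.711 bits/symbol.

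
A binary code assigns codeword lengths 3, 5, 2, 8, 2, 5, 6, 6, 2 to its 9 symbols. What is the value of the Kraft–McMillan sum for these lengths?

0.97265625

With common denominator 2^8 = 256: Σ 2^(−ℓᵢ) = 32/256 + 8/256 + 64/256 + 1/256 + 64/256 + 8/256 + 4/256 + 4/256 + 64/256 = 249/256 = 0.97265625.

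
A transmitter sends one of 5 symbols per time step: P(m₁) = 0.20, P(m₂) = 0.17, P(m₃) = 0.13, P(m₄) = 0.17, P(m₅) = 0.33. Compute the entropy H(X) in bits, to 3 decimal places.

H = −Σ pᵢ log₂ pᵢ.
−0.20·log₂(0.20) = 0.4644
−0.17·log₂(0.17) = 0.4346
−0.13·log₂(0.13) = 0.3826
−0.17·log₂(0.17) = 0.4346
−0.33·log₂(0.33) = 0.5278
Sum ≈ 2.2440 → 2.244 bits.

2.244 bits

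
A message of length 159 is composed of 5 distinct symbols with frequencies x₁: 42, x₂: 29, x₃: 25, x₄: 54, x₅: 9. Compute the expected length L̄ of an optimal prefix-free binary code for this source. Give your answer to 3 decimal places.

2.214 bits/symbol

Probabilities are the counts divided by 159.
Repeatedly combine the two least-probable nodes; the expected code length is the sum of the merged weights.
merge 3/53 + 25/159 → 34/159
merge 29/159 + 34/159 → 21/53
merge 14/53 + 18/53 → 32/53
merge 21/53 + 32/53 → 1
L = 34/159 + 21/53 + 32/53 + 1 = 352/159 ≈ 2.214 bits/symbol.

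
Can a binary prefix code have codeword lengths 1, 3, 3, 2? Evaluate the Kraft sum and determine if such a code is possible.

1; yes

With common denominator 2^3 = 8: Σ 2^(−ℓᵢ) = 4/8 + 1/8 + 1/8 + 2/8 = 8/8 = 1.
Kraft's inequality requires Σ ≤ 1; here Σ = 1 ≤ 1, so such a prefix code exists.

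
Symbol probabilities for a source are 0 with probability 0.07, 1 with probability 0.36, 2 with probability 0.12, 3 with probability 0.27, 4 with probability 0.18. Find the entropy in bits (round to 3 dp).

2.122 bits

H = −Σ pᵢ log₂ pᵢ.
−0.07·log₂(0.07) = 0.2686
−0.36·log₂(0.36) = 0.5306
−0.12·log₂(0.12) = 0.3671
−0.27·log₂(0.27) = 0.5100
−0.18·log₂(0.18) = 0.4453
Sum ≈ 2.1216 → 2.122 bits.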